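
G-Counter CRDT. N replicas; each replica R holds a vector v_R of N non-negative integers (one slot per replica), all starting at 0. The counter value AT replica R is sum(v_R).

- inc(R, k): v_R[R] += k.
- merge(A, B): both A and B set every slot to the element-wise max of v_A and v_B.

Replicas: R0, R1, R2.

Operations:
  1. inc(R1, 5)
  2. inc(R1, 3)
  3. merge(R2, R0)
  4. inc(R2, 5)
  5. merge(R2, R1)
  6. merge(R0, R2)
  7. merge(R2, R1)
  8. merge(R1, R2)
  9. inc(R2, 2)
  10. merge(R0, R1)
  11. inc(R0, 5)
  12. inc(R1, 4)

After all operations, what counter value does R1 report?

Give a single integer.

Answer: 17

Derivation:
Op 1: inc R1 by 5 -> R1=(0,5,0) value=5
Op 2: inc R1 by 3 -> R1=(0,8,0) value=8
Op 3: merge R2<->R0 -> R2=(0,0,0) R0=(0,0,0)
Op 4: inc R2 by 5 -> R2=(0,0,5) value=5
Op 5: merge R2<->R1 -> R2=(0,8,5) R1=(0,8,5)
Op 6: merge R0<->R2 -> R0=(0,8,5) R2=(0,8,5)
Op 7: merge R2<->R1 -> R2=(0,8,5) R1=(0,8,5)
Op 8: merge R1<->R2 -> R1=(0,8,5) R2=(0,8,5)
Op 9: inc R2 by 2 -> R2=(0,8,7) value=15
Op 10: merge R0<->R1 -> R0=(0,8,5) R1=(0,8,5)
Op 11: inc R0 by 5 -> R0=(5,8,5) value=18
Op 12: inc R1 by 4 -> R1=(0,12,5) value=17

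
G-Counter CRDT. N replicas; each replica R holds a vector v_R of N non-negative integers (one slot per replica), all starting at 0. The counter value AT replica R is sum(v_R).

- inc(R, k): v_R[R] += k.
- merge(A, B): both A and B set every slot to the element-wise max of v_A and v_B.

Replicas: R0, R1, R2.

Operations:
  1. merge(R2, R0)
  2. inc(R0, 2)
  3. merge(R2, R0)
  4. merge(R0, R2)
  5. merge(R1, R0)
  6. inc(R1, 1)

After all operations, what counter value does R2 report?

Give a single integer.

Answer: 2

Derivation:
Op 1: merge R2<->R0 -> R2=(0,0,0) R0=(0,0,0)
Op 2: inc R0 by 2 -> R0=(2,0,0) value=2
Op 3: merge R2<->R0 -> R2=(2,0,0) R0=(2,0,0)
Op 4: merge R0<->R2 -> R0=(2,0,0) R2=(2,0,0)
Op 5: merge R1<->R0 -> R1=(2,0,0) R0=(2,0,0)
Op 6: inc R1 by 1 -> R1=(2,1,0) value=3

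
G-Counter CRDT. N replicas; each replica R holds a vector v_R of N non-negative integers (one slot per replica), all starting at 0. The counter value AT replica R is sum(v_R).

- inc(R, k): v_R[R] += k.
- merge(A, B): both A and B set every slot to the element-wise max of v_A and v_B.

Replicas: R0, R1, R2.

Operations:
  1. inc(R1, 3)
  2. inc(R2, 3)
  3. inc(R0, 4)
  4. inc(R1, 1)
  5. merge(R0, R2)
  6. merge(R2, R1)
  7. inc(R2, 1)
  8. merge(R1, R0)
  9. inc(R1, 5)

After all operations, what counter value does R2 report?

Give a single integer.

Op 1: inc R1 by 3 -> R1=(0,3,0) value=3
Op 2: inc R2 by 3 -> R2=(0,0,3) value=3
Op 3: inc R0 by 4 -> R0=(4,0,0) value=4
Op 4: inc R1 by 1 -> R1=(0,4,0) value=4
Op 5: merge R0<->R2 -> R0=(4,0,3) R2=(4,0,3)
Op 6: merge R2<->R1 -> R2=(4,4,3) R1=(4,4,3)
Op 7: inc R2 by 1 -> R2=(4,4,4) value=12
Op 8: merge R1<->R0 -> R1=(4,4,3) R0=(4,4,3)
Op 9: inc R1 by 5 -> R1=(4,9,3) value=16

Answer: 12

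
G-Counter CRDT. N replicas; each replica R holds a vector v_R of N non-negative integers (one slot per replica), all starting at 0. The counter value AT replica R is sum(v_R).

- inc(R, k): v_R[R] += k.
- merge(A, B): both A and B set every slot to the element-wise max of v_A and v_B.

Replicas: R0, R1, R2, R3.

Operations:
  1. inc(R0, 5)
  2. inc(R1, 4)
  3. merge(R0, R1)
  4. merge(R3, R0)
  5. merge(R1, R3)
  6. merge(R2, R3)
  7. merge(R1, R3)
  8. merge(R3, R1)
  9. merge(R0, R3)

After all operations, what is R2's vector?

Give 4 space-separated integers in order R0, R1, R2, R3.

Answer: 5 4 0 0

Derivation:
Op 1: inc R0 by 5 -> R0=(5,0,0,0) value=5
Op 2: inc R1 by 4 -> R1=(0,4,0,0) value=4
Op 3: merge R0<->R1 -> R0=(5,4,0,0) R1=(5,4,0,0)
Op 4: merge R3<->R0 -> R3=(5,4,0,0) R0=(5,4,0,0)
Op 5: merge R1<->R3 -> R1=(5,4,0,0) R3=(5,4,0,0)
Op 6: merge R2<->R3 -> R2=(5,4,0,0) R3=(5,4,0,0)
Op 7: merge R1<->R3 -> R1=(5,4,0,0) R3=(5,4,0,0)
Op 8: merge R3<->R1 -> R3=(5,4,0,0) R1=(5,4,0,0)
Op 9: merge R0<->R3 -> R0=(5,4,0,0) R3=(5,4,0,0)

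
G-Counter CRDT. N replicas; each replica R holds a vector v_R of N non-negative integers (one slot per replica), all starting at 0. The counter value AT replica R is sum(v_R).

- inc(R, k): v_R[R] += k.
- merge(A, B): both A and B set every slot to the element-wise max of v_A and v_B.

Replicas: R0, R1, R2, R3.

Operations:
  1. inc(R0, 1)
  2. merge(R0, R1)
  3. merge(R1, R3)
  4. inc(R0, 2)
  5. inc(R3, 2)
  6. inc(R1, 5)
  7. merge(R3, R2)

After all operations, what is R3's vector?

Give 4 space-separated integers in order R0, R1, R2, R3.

Answer: 1 0 0 2

Derivation:
Op 1: inc R0 by 1 -> R0=(1,0,0,0) value=1
Op 2: merge R0<->R1 -> R0=(1,0,0,0) R1=(1,0,0,0)
Op 3: merge R1<->R3 -> R1=(1,0,0,0) R3=(1,0,0,0)
Op 4: inc R0 by 2 -> R0=(3,0,0,0) value=3
Op 5: inc R3 by 2 -> R3=(1,0,0,2) value=3
Op 6: inc R1 by 5 -> R1=(1,5,0,0) value=6
Op 7: merge R3<->R2 -> R3=(1,0,0,2) R2=(1,0,0,2)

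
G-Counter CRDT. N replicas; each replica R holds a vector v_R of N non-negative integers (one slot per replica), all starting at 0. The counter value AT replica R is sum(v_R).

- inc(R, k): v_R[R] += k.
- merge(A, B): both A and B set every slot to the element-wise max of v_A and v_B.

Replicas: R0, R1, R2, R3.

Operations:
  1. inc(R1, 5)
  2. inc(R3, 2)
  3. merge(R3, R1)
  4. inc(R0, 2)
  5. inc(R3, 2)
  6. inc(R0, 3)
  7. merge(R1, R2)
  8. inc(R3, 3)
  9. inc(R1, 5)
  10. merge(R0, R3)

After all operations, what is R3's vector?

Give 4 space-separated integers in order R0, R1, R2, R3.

Op 1: inc R1 by 5 -> R1=(0,5,0,0) value=5
Op 2: inc R3 by 2 -> R3=(0,0,0,2) value=2
Op 3: merge R3<->R1 -> R3=(0,5,0,2) R1=(0,5,0,2)
Op 4: inc R0 by 2 -> R0=(2,0,0,0) value=2
Op 5: inc R3 by 2 -> R3=(0,5,0,4) value=9
Op 6: inc R0 by 3 -> R0=(5,0,0,0) value=5
Op 7: merge R1<->R2 -> R1=(0,5,0,2) R2=(0,5,0,2)
Op 8: inc R3 by 3 -> R3=(0,5,0,7) value=12
Op 9: inc R1 by 5 -> R1=(0,10,0,2) value=12
Op 10: merge R0<->R3 -> R0=(5,5,0,7) R3=(5,5,0,7)

Answer: 5 5 0 7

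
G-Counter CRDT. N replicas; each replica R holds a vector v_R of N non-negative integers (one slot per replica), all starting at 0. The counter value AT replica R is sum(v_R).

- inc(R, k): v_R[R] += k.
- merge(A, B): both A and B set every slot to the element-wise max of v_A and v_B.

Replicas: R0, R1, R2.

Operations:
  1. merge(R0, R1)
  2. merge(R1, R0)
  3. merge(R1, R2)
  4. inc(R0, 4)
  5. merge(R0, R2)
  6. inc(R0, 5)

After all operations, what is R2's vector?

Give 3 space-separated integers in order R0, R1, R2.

Op 1: merge R0<->R1 -> R0=(0,0,0) R1=(0,0,0)
Op 2: merge R1<->R0 -> R1=(0,0,0) R0=(0,0,0)
Op 3: merge R1<->R2 -> R1=(0,0,0) R2=(0,0,0)
Op 4: inc R0 by 4 -> R0=(4,0,0) value=4
Op 5: merge R0<->R2 -> R0=(4,0,0) R2=(4,0,0)
Op 6: inc R0 by 5 -> R0=(9,0,0) value=9

Answer: 4 0 0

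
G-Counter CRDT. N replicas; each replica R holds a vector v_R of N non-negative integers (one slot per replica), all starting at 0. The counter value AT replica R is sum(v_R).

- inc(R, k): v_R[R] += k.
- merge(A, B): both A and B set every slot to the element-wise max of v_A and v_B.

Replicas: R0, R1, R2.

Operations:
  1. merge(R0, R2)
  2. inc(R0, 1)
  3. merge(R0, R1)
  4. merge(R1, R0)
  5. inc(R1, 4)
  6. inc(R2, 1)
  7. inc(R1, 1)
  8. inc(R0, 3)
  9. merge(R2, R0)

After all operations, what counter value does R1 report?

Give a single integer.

Answer: 6

Derivation:
Op 1: merge R0<->R2 -> R0=(0,0,0) R2=(0,0,0)
Op 2: inc R0 by 1 -> R0=(1,0,0) value=1
Op 3: merge R0<->R1 -> R0=(1,0,0) R1=(1,0,0)
Op 4: merge R1<->R0 -> R1=(1,0,0) R0=(1,0,0)
Op 5: inc R1 by 4 -> R1=(1,4,0) value=5
Op 6: inc R2 by 1 -> R2=(0,0,1) value=1
Op 7: inc R1 by 1 -> R1=(1,5,0) value=6
Op 8: inc R0 by 3 -> R0=(4,0,0) value=4
Op 9: merge R2<->R0 -> R2=(4,0,1) R0=(4,0,1)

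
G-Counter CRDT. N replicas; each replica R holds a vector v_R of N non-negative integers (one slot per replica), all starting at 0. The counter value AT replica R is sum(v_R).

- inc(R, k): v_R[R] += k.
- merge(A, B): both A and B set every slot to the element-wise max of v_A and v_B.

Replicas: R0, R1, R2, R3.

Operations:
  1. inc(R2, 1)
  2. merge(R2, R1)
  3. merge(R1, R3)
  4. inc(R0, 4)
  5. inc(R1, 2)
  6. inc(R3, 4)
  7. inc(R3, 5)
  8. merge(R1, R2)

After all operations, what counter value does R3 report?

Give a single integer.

Answer: 10

Derivation:
Op 1: inc R2 by 1 -> R2=(0,0,1,0) value=1
Op 2: merge R2<->R1 -> R2=(0,0,1,0) R1=(0,0,1,0)
Op 3: merge R1<->R3 -> R1=(0,0,1,0) R3=(0,0,1,0)
Op 4: inc R0 by 4 -> R0=(4,0,0,0) value=4
Op 5: inc R1 by 2 -> R1=(0,2,1,0) value=3
Op 6: inc R3 by 4 -> R3=(0,0,1,4) value=5
Op 7: inc R3 by 5 -> R3=(0,0,1,9) value=10
Op 8: merge R1<->R2 -> R1=(0,2,1,0) R2=(0,2,1,0)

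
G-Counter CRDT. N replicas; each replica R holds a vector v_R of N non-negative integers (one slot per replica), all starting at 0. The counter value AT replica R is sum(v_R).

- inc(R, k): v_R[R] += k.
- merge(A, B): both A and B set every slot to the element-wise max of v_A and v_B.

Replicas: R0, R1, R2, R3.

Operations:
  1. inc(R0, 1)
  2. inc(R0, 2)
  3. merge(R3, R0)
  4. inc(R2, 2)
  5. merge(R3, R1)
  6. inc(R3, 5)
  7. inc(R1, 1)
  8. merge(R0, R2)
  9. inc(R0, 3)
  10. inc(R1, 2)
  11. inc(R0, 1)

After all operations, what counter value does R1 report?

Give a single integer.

Answer: 6

Derivation:
Op 1: inc R0 by 1 -> R0=(1,0,0,0) value=1
Op 2: inc R0 by 2 -> R0=(3,0,0,0) value=3
Op 3: merge R3<->R0 -> R3=(3,0,0,0) R0=(3,0,0,0)
Op 4: inc R2 by 2 -> R2=(0,0,2,0) value=2
Op 5: merge R3<->R1 -> R3=(3,0,0,0) R1=(3,0,0,0)
Op 6: inc R3 by 5 -> R3=(3,0,0,5) value=8
Op 7: inc R1 by 1 -> R1=(3,1,0,0) value=4
Op 8: merge R0<->R2 -> R0=(3,0,2,0) R2=(3,0,2,0)
Op 9: inc R0 by 3 -> R0=(6,0,2,0) value=8
Op 10: inc R1 by 2 -> R1=(3,3,0,0) value=6
Op 11: inc R0 by 1 -> R0=(7,0,2,0) value=9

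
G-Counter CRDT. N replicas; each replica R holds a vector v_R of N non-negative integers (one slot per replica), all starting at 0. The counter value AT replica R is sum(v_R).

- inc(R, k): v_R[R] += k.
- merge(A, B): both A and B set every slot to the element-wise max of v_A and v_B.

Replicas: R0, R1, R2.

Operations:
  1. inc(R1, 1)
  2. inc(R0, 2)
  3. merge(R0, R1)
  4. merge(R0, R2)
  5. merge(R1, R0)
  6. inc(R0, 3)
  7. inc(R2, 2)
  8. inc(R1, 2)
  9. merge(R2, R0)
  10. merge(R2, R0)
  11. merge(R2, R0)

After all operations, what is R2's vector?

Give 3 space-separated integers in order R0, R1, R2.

Op 1: inc R1 by 1 -> R1=(0,1,0) value=1
Op 2: inc R0 by 2 -> R0=(2,0,0) value=2
Op 3: merge R0<->R1 -> R0=(2,1,0) R1=(2,1,0)
Op 4: merge R0<->R2 -> R0=(2,1,0) R2=(2,1,0)
Op 5: merge R1<->R0 -> R1=(2,1,0) R0=(2,1,0)
Op 6: inc R0 by 3 -> R0=(5,1,0) value=6
Op 7: inc R2 by 2 -> R2=(2,1,2) value=5
Op 8: inc R1 by 2 -> R1=(2,3,0) value=5
Op 9: merge R2<->R0 -> R2=(5,1,2) R0=(5,1,2)
Op 10: merge R2<->R0 -> R2=(5,1,2) R0=(5,1,2)
Op 11: merge R2<->R0 -> R2=(5,1,2) R0=(5,1,2)

Answer: 5 1 2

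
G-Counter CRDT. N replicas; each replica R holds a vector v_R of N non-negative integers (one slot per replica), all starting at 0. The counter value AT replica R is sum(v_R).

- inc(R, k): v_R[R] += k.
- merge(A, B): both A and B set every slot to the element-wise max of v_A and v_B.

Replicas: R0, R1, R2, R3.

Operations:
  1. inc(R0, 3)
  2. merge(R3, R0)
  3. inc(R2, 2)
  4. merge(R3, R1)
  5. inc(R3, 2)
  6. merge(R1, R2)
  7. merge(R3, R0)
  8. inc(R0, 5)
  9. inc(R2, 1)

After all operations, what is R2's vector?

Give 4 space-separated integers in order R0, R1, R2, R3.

Answer: 3 0 3 0

Derivation:
Op 1: inc R0 by 3 -> R0=(3,0,0,0) value=3
Op 2: merge R3<->R0 -> R3=(3,0,0,0) R0=(3,0,0,0)
Op 3: inc R2 by 2 -> R2=(0,0,2,0) value=2
Op 4: merge R3<->R1 -> R3=(3,0,0,0) R1=(3,0,0,0)
Op 5: inc R3 by 2 -> R3=(3,0,0,2) value=5
Op 6: merge R1<->R2 -> R1=(3,0,2,0) R2=(3,0,2,0)
Op 7: merge R3<->R0 -> R3=(3,0,0,2) R0=(3,0,0,2)
Op 8: inc R0 by 5 -> R0=(8,0,0,2) value=10
Op 9: inc R2 by 1 -> R2=(3,0,3,0) value=6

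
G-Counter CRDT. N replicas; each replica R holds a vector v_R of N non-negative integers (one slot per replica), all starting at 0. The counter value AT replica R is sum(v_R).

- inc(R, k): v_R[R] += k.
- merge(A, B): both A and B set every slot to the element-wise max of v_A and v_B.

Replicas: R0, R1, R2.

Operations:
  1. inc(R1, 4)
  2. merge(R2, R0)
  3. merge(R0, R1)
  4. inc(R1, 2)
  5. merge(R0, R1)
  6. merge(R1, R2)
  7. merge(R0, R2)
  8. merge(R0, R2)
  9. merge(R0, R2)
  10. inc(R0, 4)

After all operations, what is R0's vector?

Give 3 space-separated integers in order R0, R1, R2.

Answer: 4 6 0

Derivation:
Op 1: inc R1 by 4 -> R1=(0,4,0) value=4
Op 2: merge R2<->R0 -> R2=(0,0,0) R0=(0,0,0)
Op 3: merge R0<->R1 -> R0=(0,4,0) R1=(0,4,0)
Op 4: inc R1 by 2 -> R1=(0,6,0) value=6
Op 5: merge R0<->R1 -> R0=(0,6,0) R1=(0,6,0)
Op 6: merge R1<->R2 -> R1=(0,6,0) R2=(0,6,0)
Op 7: merge R0<->R2 -> R0=(0,6,0) R2=(0,6,0)
Op 8: merge R0<->R2 -> R0=(0,6,0) R2=(0,6,0)
Op 9: merge R0<->R2 -> R0=(0,6,0) R2=(0,6,0)
Op 10: inc R0 by 4 -> R0=(4,6,0) value=10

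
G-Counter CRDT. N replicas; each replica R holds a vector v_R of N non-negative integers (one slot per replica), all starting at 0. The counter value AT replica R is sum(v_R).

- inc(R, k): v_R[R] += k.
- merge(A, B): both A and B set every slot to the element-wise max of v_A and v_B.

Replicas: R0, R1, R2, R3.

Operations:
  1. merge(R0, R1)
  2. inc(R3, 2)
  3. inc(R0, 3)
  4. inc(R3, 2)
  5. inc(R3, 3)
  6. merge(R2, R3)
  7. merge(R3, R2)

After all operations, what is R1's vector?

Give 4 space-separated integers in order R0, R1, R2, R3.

Answer: 0 0 0 0

Derivation:
Op 1: merge R0<->R1 -> R0=(0,0,0,0) R1=(0,0,0,0)
Op 2: inc R3 by 2 -> R3=(0,0,0,2) value=2
Op 3: inc R0 by 3 -> R0=(3,0,0,0) value=3
Op 4: inc R3 by 2 -> R3=(0,0,0,4) value=4
Op 5: inc R3 by 3 -> R3=(0,0,0,7) value=7
Op 6: merge R2<->R3 -> R2=(0,0,0,7) R3=(0,0,0,7)
Op 7: merge R3<->R2 -> R3=(0,0,0,7) R2=(0,0,0,7)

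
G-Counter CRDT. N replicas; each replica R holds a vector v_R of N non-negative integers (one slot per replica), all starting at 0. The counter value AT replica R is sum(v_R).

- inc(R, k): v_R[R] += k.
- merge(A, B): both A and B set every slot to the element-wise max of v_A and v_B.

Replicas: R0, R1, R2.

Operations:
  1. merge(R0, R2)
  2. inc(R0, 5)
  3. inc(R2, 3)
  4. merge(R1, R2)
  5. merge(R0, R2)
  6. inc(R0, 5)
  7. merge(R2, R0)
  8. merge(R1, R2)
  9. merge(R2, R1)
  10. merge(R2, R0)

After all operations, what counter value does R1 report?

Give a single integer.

Op 1: merge R0<->R2 -> R0=(0,0,0) R2=(0,0,0)
Op 2: inc R0 by 5 -> R0=(5,0,0) value=5
Op 3: inc R2 by 3 -> R2=(0,0,3) value=3
Op 4: merge R1<->R2 -> R1=(0,0,3) R2=(0,0,3)
Op 5: merge R0<->R2 -> R0=(5,0,3) R2=(5,0,3)
Op 6: inc R0 by 5 -> R0=(10,0,3) value=13
Op 7: merge R2<->R0 -> R2=(10,0,3) R0=(10,0,3)
Op 8: merge R1<->R2 -> R1=(10,0,3) R2=(10,0,3)
Op 9: merge R2<->R1 -> R2=(10,0,3) R1=(10,0,3)
Op 10: merge R2<->R0 -> R2=(10,0,3) R0=(10,0,3)

Answer: 13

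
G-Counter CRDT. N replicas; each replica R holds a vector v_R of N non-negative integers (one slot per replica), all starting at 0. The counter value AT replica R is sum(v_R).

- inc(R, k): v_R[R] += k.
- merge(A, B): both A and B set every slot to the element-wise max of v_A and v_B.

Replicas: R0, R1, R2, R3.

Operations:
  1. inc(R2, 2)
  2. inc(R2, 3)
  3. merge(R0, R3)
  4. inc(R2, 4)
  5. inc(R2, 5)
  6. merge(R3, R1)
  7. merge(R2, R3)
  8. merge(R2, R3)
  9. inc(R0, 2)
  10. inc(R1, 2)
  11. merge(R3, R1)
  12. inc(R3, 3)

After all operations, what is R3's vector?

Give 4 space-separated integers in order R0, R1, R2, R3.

Op 1: inc R2 by 2 -> R2=(0,0,2,0) value=2
Op 2: inc R2 by 3 -> R2=(0,0,5,0) value=5
Op 3: merge R0<->R3 -> R0=(0,0,0,0) R3=(0,0,0,0)
Op 4: inc R2 by 4 -> R2=(0,0,9,0) value=9
Op 5: inc R2 by 5 -> R2=(0,0,14,0) value=14
Op 6: merge R3<->R1 -> R3=(0,0,0,0) R1=(0,0,0,0)
Op 7: merge R2<->R3 -> R2=(0,0,14,0) R3=(0,0,14,0)
Op 8: merge R2<->R3 -> R2=(0,0,14,0) R3=(0,0,14,0)
Op 9: inc R0 by 2 -> R0=(2,0,0,0) value=2
Op 10: inc R1 by 2 -> R1=(0,2,0,0) value=2
Op 11: merge R3<->R1 -> R3=(0,2,14,0) R1=(0,2,14,0)
Op 12: inc R3 by 3 -> R3=(0,2,14,3) value=19

Answer: 0 2 14 3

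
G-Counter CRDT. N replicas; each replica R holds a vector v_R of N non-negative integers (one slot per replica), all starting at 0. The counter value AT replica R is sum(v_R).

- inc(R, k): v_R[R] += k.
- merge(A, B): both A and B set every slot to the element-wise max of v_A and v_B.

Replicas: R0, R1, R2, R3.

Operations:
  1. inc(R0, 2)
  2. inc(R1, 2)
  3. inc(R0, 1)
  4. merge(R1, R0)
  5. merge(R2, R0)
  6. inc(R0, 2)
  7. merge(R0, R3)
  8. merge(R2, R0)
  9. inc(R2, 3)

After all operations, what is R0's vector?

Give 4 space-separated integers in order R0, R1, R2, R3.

Op 1: inc R0 by 2 -> R0=(2,0,0,0) value=2
Op 2: inc R1 by 2 -> R1=(0,2,0,0) value=2
Op 3: inc R0 by 1 -> R0=(3,0,0,0) value=3
Op 4: merge R1<->R0 -> R1=(3,2,0,0) R0=(3,2,0,0)
Op 5: merge R2<->R0 -> R2=(3,2,0,0) R0=(3,2,0,0)
Op 6: inc R0 by 2 -> R0=(5,2,0,0) value=7
Op 7: merge R0<->R3 -> R0=(5,2,0,0) R3=(5,2,0,0)
Op 8: merge R2<->R0 -> R2=(5,2,0,0) R0=(5,2,0,0)
Op 9: inc R2 by 3 -> R2=(5,2,3,0) value=10

Answer: 5 2 0 0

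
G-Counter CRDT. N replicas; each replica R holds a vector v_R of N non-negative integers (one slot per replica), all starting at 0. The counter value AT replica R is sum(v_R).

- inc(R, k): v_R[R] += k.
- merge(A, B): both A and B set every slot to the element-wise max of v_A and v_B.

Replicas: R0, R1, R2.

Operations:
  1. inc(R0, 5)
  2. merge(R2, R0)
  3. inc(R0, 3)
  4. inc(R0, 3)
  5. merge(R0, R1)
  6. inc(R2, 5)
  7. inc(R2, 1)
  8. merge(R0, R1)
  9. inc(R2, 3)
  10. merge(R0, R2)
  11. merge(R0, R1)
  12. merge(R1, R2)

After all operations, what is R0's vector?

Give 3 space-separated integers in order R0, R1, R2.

Op 1: inc R0 by 5 -> R0=(5,0,0) value=5
Op 2: merge R2<->R0 -> R2=(5,0,0) R0=(5,0,0)
Op 3: inc R0 by 3 -> R0=(8,0,0) value=8
Op 4: inc R0 by 3 -> R0=(11,0,0) value=11
Op 5: merge R0<->R1 -> R0=(11,0,0) R1=(11,0,0)
Op 6: inc R2 by 5 -> R2=(5,0,5) value=10
Op 7: inc R2 by 1 -> R2=(5,0,6) value=11
Op 8: merge R0<->R1 -> R0=(11,0,0) R1=(11,0,0)
Op 9: inc R2 by 3 -> R2=(5,0,9) value=14
Op 10: merge R0<->R2 -> R0=(11,0,9) R2=(11,0,9)
Op 11: merge R0<->R1 -> R0=(11,0,9) R1=(11,0,9)
Op 12: merge R1<->R2 -> R1=(11,0,9) R2=(11,0,9)

Answer: 11 0 9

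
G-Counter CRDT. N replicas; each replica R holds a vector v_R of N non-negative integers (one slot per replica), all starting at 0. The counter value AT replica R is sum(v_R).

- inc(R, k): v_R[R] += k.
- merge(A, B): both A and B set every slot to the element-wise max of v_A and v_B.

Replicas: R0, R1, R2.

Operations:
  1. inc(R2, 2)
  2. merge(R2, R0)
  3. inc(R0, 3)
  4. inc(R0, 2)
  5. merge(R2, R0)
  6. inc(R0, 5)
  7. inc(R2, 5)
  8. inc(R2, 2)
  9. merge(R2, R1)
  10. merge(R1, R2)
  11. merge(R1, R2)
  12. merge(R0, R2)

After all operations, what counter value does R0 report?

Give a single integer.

Op 1: inc R2 by 2 -> R2=(0,0,2) value=2
Op 2: merge R2<->R0 -> R2=(0,0,2) R0=(0,0,2)
Op 3: inc R0 by 3 -> R0=(3,0,2) value=5
Op 4: inc R0 by 2 -> R0=(5,0,2) value=7
Op 5: merge R2<->R0 -> R2=(5,0,2) R0=(5,0,2)
Op 6: inc R0 by 5 -> R0=(10,0,2) value=12
Op 7: inc R2 by 5 -> R2=(5,0,7) value=12
Op 8: inc R2 by 2 -> R2=(5,0,9) value=14
Op 9: merge R2<->R1 -> R2=(5,0,9) R1=(5,0,9)
Op 10: merge R1<->R2 -> R1=(5,0,9) R2=(5,0,9)
Op 11: merge R1<->R2 -> R1=(5,0,9) R2=(5,0,9)
Op 12: merge R0<->R2 -> R0=(10,0,9) R2=(10,0,9)

Answer: 19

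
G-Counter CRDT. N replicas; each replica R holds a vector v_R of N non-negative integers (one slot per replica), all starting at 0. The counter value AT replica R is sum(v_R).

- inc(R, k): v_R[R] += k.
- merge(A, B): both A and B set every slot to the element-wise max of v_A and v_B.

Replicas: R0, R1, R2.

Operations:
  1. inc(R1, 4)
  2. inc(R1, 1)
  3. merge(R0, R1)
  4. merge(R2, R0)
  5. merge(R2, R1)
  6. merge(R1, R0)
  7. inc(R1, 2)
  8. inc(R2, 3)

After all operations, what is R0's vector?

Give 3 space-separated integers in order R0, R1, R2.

Answer: 0 5 0

Derivation:
Op 1: inc R1 by 4 -> R1=(0,4,0) value=4
Op 2: inc R1 by 1 -> R1=(0,5,0) value=5
Op 3: merge R0<->R1 -> R0=(0,5,0) R1=(0,5,0)
Op 4: merge R2<->R0 -> R2=(0,5,0) R0=(0,5,0)
Op 5: merge R2<->R1 -> R2=(0,5,0) R1=(0,5,0)
Op 6: merge R1<->R0 -> R1=(0,5,0) R0=(0,5,0)
Op 7: inc R1 by 2 -> R1=(0,7,0) value=7
Op 8: inc R2 by 3 -> R2=(0,5,3) value=8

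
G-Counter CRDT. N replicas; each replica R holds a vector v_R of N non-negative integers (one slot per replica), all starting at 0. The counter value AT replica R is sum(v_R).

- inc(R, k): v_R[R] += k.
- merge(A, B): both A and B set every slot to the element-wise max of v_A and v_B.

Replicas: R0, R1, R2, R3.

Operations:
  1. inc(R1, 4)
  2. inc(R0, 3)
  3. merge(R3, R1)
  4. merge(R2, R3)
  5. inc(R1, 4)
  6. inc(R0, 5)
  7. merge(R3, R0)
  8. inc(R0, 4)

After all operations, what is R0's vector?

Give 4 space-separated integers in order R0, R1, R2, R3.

Op 1: inc R1 by 4 -> R1=(0,4,0,0) value=4
Op 2: inc R0 by 3 -> R0=(3,0,0,0) value=3
Op 3: merge R3<->R1 -> R3=(0,4,0,0) R1=(0,4,0,0)
Op 4: merge R2<->R3 -> R2=(0,4,0,0) R3=(0,4,0,0)
Op 5: inc R1 by 4 -> R1=(0,8,0,0) value=8
Op 6: inc R0 by 5 -> R0=(8,0,0,0) value=8
Op 7: merge R3<->R0 -> R3=(8,4,0,0) R0=(8,4,0,0)
Op 8: inc R0 by 4 -> R0=(12,4,0,0) value=16

Answer: 12 4 0 0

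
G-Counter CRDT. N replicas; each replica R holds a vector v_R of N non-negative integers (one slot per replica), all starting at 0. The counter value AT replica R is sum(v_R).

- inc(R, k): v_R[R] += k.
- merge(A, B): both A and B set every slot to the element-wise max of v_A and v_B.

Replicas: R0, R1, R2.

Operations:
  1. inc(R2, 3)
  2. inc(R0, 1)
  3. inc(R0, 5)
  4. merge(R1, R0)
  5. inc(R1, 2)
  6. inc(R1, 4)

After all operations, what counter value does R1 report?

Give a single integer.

Answer: 12

Derivation:
Op 1: inc R2 by 3 -> R2=(0,0,3) value=3
Op 2: inc R0 by 1 -> R0=(1,0,0) value=1
Op 3: inc R0 by 5 -> R0=(6,0,0) value=6
Op 4: merge R1<->R0 -> R1=(6,0,0) R0=(6,0,0)
Op 5: inc R1 by 2 -> R1=(6,2,0) value=8
Op 6: inc R1 by 4 -> R1=(6,6,0) value=12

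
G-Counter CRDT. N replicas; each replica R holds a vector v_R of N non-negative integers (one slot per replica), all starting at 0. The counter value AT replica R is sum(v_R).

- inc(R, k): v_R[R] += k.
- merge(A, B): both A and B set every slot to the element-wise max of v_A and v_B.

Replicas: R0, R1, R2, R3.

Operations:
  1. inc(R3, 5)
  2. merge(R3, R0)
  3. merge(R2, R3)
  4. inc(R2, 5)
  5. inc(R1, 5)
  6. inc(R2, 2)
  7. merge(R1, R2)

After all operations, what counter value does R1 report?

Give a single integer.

Answer: 17

Derivation:
Op 1: inc R3 by 5 -> R3=(0,0,0,5) value=5
Op 2: merge R3<->R0 -> R3=(0,0,0,5) R0=(0,0,0,5)
Op 3: merge R2<->R3 -> R2=(0,0,0,5) R3=(0,0,0,5)
Op 4: inc R2 by 5 -> R2=(0,0,5,5) value=10
Op 5: inc R1 by 5 -> R1=(0,5,0,0) value=5
Op 6: inc R2 by 2 -> R2=(0,0,7,5) value=12
Op 7: merge R1<->R2 -> R1=(0,5,7,5) R2=(0,5,7,5)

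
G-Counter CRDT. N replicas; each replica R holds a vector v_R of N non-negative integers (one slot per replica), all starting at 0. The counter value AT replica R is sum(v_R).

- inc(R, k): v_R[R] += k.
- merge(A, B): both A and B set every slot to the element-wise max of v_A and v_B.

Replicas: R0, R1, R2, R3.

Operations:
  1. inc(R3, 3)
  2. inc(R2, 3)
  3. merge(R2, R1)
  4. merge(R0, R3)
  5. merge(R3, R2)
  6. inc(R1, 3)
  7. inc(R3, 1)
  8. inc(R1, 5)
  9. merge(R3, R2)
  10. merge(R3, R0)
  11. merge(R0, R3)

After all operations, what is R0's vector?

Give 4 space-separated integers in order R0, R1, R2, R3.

Op 1: inc R3 by 3 -> R3=(0,0,0,3) value=3
Op 2: inc R2 by 3 -> R2=(0,0,3,0) value=3
Op 3: merge R2<->R1 -> R2=(0,0,3,0) R1=(0,0,3,0)
Op 4: merge R0<->R3 -> R0=(0,0,0,3) R3=(0,0,0,3)
Op 5: merge R3<->R2 -> R3=(0,0,3,3) R2=(0,0,3,3)
Op 6: inc R1 by 3 -> R1=(0,3,3,0) value=6
Op 7: inc R3 by 1 -> R3=(0,0,3,4) value=7
Op 8: inc R1 by 5 -> R1=(0,8,3,0) value=11
Op 9: merge R3<->R2 -> R3=(0,0,3,4) R2=(0,0,3,4)
Op 10: merge R3<->R0 -> R3=(0,0,3,4) R0=(0,0,3,4)
Op 11: merge R0<->R3 -> R0=(0,0,3,4) R3=(0,0,3,4)

Answer: 0 0 3 4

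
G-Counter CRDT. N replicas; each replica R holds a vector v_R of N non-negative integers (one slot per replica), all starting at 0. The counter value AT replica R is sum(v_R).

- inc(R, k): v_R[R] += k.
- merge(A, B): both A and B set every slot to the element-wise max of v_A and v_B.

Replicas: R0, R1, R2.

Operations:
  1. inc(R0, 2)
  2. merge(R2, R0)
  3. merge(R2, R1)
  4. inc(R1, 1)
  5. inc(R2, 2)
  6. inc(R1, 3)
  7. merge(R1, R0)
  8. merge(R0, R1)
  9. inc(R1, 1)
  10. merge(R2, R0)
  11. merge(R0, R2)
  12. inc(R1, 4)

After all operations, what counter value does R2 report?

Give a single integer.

Op 1: inc R0 by 2 -> R0=(2,0,0) value=2
Op 2: merge R2<->R0 -> R2=(2,0,0) R0=(2,0,0)
Op 3: merge R2<->R1 -> R2=(2,0,0) R1=(2,0,0)
Op 4: inc R1 by 1 -> R1=(2,1,0) value=3
Op 5: inc R2 by 2 -> R2=(2,0,2) value=4
Op 6: inc R1 by 3 -> R1=(2,4,0) value=6
Op 7: merge R1<->R0 -> R1=(2,4,0) R0=(2,4,0)
Op 8: merge R0<->R1 -> R0=(2,4,0) R1=(2,4,0)
Op 9: inc R1 by 1 -> R1=(2,5,0) value=7
Op 10: merge R2<->R0 -> R2=(2,4,2) R0=(2,4,2)
Op 11: merge R0<->R2 -> R0=(2,4,2) R2=(2,4,2)
Op 12: inc R1 by 4 -> R1=(2,9,0) value=11

Answer: 8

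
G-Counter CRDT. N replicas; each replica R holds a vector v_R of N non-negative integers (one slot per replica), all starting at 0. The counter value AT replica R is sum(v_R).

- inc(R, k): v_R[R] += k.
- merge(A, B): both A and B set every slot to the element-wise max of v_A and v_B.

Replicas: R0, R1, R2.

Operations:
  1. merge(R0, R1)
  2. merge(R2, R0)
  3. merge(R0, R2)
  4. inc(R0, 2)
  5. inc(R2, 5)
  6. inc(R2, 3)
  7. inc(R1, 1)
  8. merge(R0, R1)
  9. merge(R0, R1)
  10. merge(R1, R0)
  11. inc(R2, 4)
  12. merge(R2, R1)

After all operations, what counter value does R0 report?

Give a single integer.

Op 1: merge R0<->R1 -> R0=(0,0,0) R1=(0,0,0)
Op 2: merge R2<->R0 -> R2=(0,0,0) R0=(0,0,0)
Op 3: merge R0<->R2 -> R0=(0,0,0) R2=(0,0,0)
Op 4: inc R0 by 2 -> R0=(2,0,0) value=2
Op 5: inc R2 by 5 -> R2=(0,0,5) value=5
Op 6: inc R2 by 3 -> R2=(0,0,8) value=8
Op 7: inc R1 by 1 -> R1=(0,1,0) value=1
Op 8: merge R0<->R1 -> R0=(2,1,0) R1=(2,1,0)
Op 9: merge R0<->R1 -> R0=(2,1,0) R1=(2,1,0)
Op 10: merge R1<->R0 -> R1=(2,1,0) R0=(2,1,0)
Op 11: inc R2 by 4 -> R2=(0,0,12) value=12
Op 12: merge R2<->R1 -> R2=(2,1,12) R1=(2,1,12)

Answer: 3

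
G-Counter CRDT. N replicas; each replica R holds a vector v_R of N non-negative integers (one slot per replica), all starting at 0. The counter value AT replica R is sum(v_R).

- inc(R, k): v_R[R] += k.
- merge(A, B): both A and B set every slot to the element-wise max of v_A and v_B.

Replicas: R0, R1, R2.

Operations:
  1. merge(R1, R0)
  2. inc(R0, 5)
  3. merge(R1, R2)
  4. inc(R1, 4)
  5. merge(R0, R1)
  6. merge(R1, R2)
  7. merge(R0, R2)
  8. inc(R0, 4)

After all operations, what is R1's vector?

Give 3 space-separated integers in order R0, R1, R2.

Op 1: merge R1<->R0 -> R1=(0,0,0) R0=(0,0,0)
Op 2: inc R0 by 5 -> R0=(5,0,0) value=5
Op 3: merge R1<->R2 -> R1=(0,0,0) R2=(0,0,0)
Op 4: inc R1 by 4 -> R1=(0,4,0) value=4
Op 5: merge R0<->R1 -> R0=(5,4,0) R1=(5,4,0)
Op 6: merge R1<->R2 -> R1=(5,4,0) R2=(5,4,0)
Op 7: merge R0<->R2 -> R0=(5,4,0) R2=(5,4,0)
Op 8: inc R0 by 4 -> R0=(9,4,0) value=13

Answer: 5 4 0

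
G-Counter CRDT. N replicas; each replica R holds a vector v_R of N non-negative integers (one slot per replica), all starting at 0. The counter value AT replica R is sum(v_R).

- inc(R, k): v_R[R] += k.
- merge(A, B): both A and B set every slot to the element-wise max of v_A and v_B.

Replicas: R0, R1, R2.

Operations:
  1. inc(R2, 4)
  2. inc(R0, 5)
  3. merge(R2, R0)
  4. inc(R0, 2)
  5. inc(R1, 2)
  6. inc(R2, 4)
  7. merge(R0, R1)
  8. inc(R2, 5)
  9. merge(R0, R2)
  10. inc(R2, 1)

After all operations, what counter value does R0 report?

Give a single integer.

Op 1: inc R2 by 4 -> R2=(0,0,4) value=4
Op 2: inc R0 by 5 -> R0=(5,0,0) value=5
Op 3: merge R2<->R0 -> R2=(5,0,4) R0=(5,0,4)
Op 4: inc R0 by 2 -> R0=(7,0,4) value=11
Op 5: inc R1 by 2 -> R1=(0,2,0) value=2
Op 6: inc R2 by 4 -> R2=(5,0,8) value=13
Op 7: merge R0<->R1 -> R0=(7,2,4) R1=(7,2,4)
Op 8: inc R2 by 5 -> R2=(5,0,13) value=18
Op 9: merge R0<->R2 -> R0=(7,2,13) R2=(7,2,13)
Op 10: inc R2 by 1 -> R2=(7,2,14) value=23

Answer: 22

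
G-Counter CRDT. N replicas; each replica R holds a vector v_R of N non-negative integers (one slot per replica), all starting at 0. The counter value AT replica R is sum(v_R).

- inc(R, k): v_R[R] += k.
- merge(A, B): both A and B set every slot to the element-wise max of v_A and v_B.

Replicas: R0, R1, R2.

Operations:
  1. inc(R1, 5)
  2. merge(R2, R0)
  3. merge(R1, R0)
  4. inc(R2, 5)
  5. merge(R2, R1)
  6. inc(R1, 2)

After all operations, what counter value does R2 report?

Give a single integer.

Answer: 10

Derivation:
Op 1: inc R1 by 5 -> R1=(0,5,0) value=5
Op 2: merge R2<->R0 -> R2=(0,0,0) R0=(0,0,0)
Op 3: merge R1<->R0 -> R1=(0,5,0) R0=(0,5,0)
Op 4: inc R2 by 5 -> R2=(0,0,5) value=5
Op 5: merge R2<->R1 -> R2=(0,5,5) R1=(0,5,5)
Op 6: inc R1 by 2 -> R1=(0,7,5) value=12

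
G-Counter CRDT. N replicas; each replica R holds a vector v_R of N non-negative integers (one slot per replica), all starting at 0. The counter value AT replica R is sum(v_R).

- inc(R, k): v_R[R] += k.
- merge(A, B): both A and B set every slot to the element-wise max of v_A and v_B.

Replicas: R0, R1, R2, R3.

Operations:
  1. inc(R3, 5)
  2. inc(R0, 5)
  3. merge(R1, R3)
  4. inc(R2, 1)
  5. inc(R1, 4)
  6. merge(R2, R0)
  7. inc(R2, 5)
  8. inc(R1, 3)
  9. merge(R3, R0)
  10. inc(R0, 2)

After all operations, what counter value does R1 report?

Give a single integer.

Answer: 12

Derivation:
Op 1: inc R3 by 5 -> R3=(0,0,0,5) value=5
Op 2: inc R0 by 5 -> R0=(5,0,0,0) value=5
Op 3: merge R1<->R3 -> R1=(0,0,0,5) R3=(0,0,0,5)
Op 4: inc R2 by 1 -> R2=(0,0,1,0) value=1
Op 5: inc R1 by 4 -> R1=(0,4,0,5) value=9
Op 6: merge R2<->R0 -> R2=(5,0,1,0) R0=(5,0,1,0)
Op 7: inc R2 by 5 -> R2=(5,0,6,0) value=11
Op 8: inc R1 by 3 -> R1=(0,7,0,5) value=12
Op 9: merge R3<->R0 -> R3=(5,0,1,5) R0=(5,0,1,5)
Op 10: inc R0 by 2 -> R0=(7,0,1,5) value=13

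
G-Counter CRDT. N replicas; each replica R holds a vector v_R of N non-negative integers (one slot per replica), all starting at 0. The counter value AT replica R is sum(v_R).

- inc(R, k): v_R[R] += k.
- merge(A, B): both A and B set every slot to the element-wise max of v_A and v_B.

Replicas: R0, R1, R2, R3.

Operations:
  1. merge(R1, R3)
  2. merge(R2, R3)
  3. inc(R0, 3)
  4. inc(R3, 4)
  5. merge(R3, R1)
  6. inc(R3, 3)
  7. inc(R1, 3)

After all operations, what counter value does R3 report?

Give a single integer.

Op 1: merge R1<->R3 -> R1=(0,0,0,0) R3=(0,0,0,0)
Op 2: merge R2<->R3 -> R2=(0,0,0,0) R3=(0,0,0,0)
Op 3: inc R0 by 3 -> R0=(3,0,0,0) value=3
Op 4: inc R3 by 4 -> R3=(0,0,0,4) value=4
Op 5: merge R3<->R1 -> R3=(0,0,0,4) R1=(0,0,0,4)
Op 6: inc R3 by 3 -> R3=(0,0,0,7) value=7
Op 7: inc R1 by 3 -> R1=(0,3,0,4) value=7

Answer: 7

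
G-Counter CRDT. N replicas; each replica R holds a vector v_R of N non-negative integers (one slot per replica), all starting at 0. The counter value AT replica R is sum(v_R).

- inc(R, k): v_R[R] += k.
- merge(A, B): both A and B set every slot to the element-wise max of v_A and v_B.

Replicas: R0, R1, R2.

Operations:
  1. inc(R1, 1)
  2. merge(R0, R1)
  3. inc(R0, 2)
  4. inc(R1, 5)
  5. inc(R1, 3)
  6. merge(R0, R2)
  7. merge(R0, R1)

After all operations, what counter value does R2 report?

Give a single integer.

Op 1: inc R1 by 1 -> R1=(0,1,0) value=1
Op 2: merge R0<->R1 -> R0=(0,1,0) R1=(0,1,0)
Op 3: inc R0 by 2 -> R0=(2,1,0) value=3
Op 4: inc R1 by 5 -> R1=(0,6,0) value=6
Op 5: inc R1 by 3 -> R1=(0,9,0) value=9
Op 6: merge R0<->R2 -> R0=(2,1,0) R2=(2,1,0)
Op 7: merge R0<->R1 -> R0=(2,9,0) R1=(2,9,0)

Answer: 3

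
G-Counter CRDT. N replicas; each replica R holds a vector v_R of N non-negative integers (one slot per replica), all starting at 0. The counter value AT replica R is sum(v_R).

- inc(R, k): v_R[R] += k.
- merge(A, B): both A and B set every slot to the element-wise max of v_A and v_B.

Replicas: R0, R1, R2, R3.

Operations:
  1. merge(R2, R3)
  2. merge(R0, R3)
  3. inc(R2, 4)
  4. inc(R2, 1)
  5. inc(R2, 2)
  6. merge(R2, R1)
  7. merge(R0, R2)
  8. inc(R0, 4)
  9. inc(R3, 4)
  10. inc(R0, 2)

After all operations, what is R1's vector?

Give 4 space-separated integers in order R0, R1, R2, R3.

Op 1: merge R2<->R3 -> R2=(0,0,0,0) R3=(0,0,0,0)
Op 2: merge R0<->R3 -> R0=(0,0,0,0) R3=(0,0,0,0)
Op 3: inc R2 by 4 -> R2=(0,0,4,0) value=4
Op 4: inc R2 by 1 -> R2=(0,0,5,0) value=5
Op 5: inc R2 by 2 -> R2=(0,0,7,0) value=7
Op 6: merge R2<->R1 -> R2=(0,0,7,0) R1=(0,0,7,0)
Op 7: merge R0<->R2 -> R0=(0,0,7,0) R2=(0,0,7,0)
Op 8: inc R0 by 4 -> R0=(4,0,7,0) value=11
Op 9: inc R3 by 4 -> R3=(0,0,0,4) value=4
Op 10: inc R0 by 2 -> R0=(6,0,7,0) value=13

Answer: 0 0 7 0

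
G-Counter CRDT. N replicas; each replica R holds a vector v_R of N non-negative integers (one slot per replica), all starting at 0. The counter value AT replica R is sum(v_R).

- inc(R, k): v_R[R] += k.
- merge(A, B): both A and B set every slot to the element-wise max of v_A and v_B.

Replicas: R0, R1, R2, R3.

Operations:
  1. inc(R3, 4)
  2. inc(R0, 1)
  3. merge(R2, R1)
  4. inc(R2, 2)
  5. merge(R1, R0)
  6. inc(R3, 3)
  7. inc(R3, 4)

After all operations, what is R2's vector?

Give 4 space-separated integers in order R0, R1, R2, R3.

Op 1: inc R3 by 4 -> R3=(0,0,0,4) value=4
Op 2: inc R0 by 1 -> R0=(1,0,0,0) value=1
Op 3: merge R2<->R1 -> R2=(0,0,0,0) R1=(0,0,0,0)
Op 4: inc R2 by 2 -> R2=(0,0,2,0) value=2
Op 5: merge R1<->R0 -> R1=(1,0,0,0) R0=(1,0,0,0)
Op 6: inc R3 by 3 -> R3=(0,0,0,7) value=7
Op 7: inc R3 by 4 -> R3=(0,0,0,11) value=11

Answer: 0 0 2 0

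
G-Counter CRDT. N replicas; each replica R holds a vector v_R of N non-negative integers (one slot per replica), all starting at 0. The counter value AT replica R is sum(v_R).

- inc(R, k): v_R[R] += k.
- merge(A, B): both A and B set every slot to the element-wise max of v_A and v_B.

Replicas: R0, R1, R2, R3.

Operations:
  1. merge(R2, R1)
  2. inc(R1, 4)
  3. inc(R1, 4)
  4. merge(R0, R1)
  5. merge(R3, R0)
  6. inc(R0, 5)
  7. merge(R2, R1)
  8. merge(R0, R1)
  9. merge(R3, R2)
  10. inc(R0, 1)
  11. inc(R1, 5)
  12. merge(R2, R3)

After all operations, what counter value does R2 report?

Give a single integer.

Answer: 8

Derivation:
Op 1: merge R2<->R1 -> R2=(0,0,0,0) R1=(0,0,0,0)
Op 2: inc R1 by 4 -> R1=(0,4,0,0) value=4
Op 3: inc R1 by 4 -> R1=(0,8,0,0) value=8
Op 4: merge R0<->R1 -> R0=(0,8,0,0) R1=(0,8,0,0)
Op 5: merge R3<->R0 -> R3=(0,8,0,0) R0=(0,8,0,0)
Op 6: inc R0 by 5 -> R0=(5,8,0,0) value=13
Op 7: merge R2<->R1 -> R2=(0,8,0,0) R1=(0,8,0,0)
Op 8: merge R0<->R1 -> R0=(5,8,0,0) R1=(5,8,0,0)
Op 9: merge R3<->R2 -> R3=(0,8,0,0) R2=(0,8,0,0)
Op 10: inc R0 by 1 -> R0=(6,8,0,0) value=14
Op 11: inc R1 by 5 -> R1=(5,13,0,0) value=18
Op 12: merge R2<->R3 -> R2=(0,8,0,0) R3=(0,8,0,0)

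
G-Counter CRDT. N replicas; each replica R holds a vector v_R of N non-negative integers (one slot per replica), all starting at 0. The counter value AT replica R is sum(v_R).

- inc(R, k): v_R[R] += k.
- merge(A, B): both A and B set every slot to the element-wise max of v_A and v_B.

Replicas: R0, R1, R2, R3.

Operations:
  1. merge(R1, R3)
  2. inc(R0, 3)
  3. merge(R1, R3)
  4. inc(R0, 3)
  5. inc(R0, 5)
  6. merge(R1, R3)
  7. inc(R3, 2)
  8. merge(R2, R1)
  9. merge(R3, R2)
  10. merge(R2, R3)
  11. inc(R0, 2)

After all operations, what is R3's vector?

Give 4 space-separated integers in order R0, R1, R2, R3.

Answer: 0 0 0 2

Derivation:
Op 1: merge R1<->R3 -> R1=(0,0,0,0) R3=(0,0,0,0)
Op 2: inc R0 by 3 -> R0=(3,0,0,0) value=3
Op 3: merge R1<->R3 -> R1=(0,0,0,0) R3=(0,0,0,0)
Op 4: inc R0 by 3 -> R0=(6,0,0,0) value=6
Op 5: inc R0 by 5 -> R0=(11,0,0,0) value=11
Op 6: merge R1<->R3 -> R1=(0,0,0,0) R3=(0,0,0,0)
Op 7: inc R3 by 2 -> R3=(0,0,0,2) value=2
Op 8: merge R2<->R1 -> R2=(0,0,0,0) R1=(0,0,0,0)
Op 9: merge R3<->R2 -> R3=(0,0,0,2) R2=(0,0,0,2)
Op 10: merge R2<->R3 -> R2=(0,0,0,2) R3=(0,0,0,2)
Op 11: inc R0 by 2 -> R0=(13,0,0,0) value=13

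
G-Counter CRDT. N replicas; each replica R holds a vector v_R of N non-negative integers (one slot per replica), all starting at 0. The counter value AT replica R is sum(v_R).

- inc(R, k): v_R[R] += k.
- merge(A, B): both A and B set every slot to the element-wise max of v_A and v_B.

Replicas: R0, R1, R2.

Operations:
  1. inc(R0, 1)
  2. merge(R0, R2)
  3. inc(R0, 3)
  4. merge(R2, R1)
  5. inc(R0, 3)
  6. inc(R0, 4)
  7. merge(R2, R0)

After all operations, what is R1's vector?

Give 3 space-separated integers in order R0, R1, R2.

Op 1: inc R0 by 1 -> R0=(1,0,0) value=1
Op 2: merge R0<->R2 -> R0=(1,0,0) R2=(1,0,0)
Op 3: inc R0 by 3 -> R0=(4,0,0) value=4
Op 4: merge R2<->R1 -> R2=(1,0,0) R1=(1,0,0)
Op 5: inc R0 by 3 -> R0=(7,0,0) value=7
Op 6: inc R0 by 4 -> R0=(11,0,0) value=11
Op 7: merge R2<->R0 -> R2=(11,0,0) R0=(11,0,0)

Answer: 1 0 0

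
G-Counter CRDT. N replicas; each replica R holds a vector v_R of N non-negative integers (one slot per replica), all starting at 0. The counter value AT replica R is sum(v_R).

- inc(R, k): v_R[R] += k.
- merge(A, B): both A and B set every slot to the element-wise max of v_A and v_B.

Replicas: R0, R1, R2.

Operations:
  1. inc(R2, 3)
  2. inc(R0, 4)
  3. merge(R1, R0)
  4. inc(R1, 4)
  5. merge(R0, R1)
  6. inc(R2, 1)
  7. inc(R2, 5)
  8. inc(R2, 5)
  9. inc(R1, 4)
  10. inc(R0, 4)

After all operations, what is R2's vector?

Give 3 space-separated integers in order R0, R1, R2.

Answer: 0 0 14

Derivation:
Op 1: inc R2 by 3 -> R2=(0,0,3) value=3
Op 2: inc R0 by 4 -> R0=(4,0,0) value=4
Op 3: merge R1<->R0 -> R1=(4,0,0) R0=(4,0,0)
Op 4: inc R1 by 4 -> R1=(4,4,0) value=8
Op 5: merge R0<->R1 -> R0=(4,4,0) R1=(4,4,0)
Op 6: inc R2 by 1 -> R2=(0,0,4) value=4
Op 7: inc R2 by 5 -> R2=(0,0,9) value=9
Op 8: inc R2 by 5 -> R2=(0,0,14) value=14
Op 9: inc R1 by 4 -> R1=(4,8,0) value=12
Op 10: inc R0 by 4 -> R0=(8,4,0) value=12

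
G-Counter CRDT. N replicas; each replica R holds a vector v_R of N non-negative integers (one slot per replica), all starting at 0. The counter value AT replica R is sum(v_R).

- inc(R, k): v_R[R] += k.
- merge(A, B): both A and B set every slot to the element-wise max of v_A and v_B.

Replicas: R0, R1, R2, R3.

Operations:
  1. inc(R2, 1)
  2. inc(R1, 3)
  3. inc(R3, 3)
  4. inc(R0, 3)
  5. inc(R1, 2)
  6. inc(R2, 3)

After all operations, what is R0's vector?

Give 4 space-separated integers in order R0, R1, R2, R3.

Op 1: inc R2 by 1 -> R2=(0,0,1,0) value=1
Op 2: inc R1 by 3 -> R1=(0,3,0,0) value=3
Op 3: inc R3 by 3 -> R3=(0,0,0,3) value=3
Op 4: inc R0 by 3 -> R0=(3,0,0,0) value=3
Op 5: inc R1 by 2 -> R1=(0,5,0,0) value=5
Op 6: inc R2 by 3 -> R2=(0,0,4,0) value=4

Answer: 3 0 0 0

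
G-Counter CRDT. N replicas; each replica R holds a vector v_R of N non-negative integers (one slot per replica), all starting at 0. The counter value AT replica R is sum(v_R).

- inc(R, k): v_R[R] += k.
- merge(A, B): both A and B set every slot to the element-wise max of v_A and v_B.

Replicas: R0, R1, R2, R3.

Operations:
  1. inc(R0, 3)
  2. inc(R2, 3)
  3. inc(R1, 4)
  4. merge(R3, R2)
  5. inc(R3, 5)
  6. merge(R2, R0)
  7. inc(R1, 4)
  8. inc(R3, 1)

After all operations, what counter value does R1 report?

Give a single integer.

Answer: 8

Derivation:
Op 1: inc R0 by 3 -> R0=(3,0,0,0) value=3
Op 2: inc R2 by 3 -> R2=(0,0,3,0) value=3
Op 3: inc R1 by 4 -> R1=(0,4,0,0) value=4
Op 4: merge R3<->R2 -> R3=(0,0,3,0) R2=(0,0,3,0)
Op 5: inc R3 by 5 -> R3=(0,0,3,5) value=8
Op 6: merge R2<->R0 -> R2=(3,0,3,0) R0=(3,0,3,0)
Op 7: inc R1 by 4 -> R1=(0,8,0,0) value=8
Op 8: inc R3 by 1 -> R3=(0,0,3,6) value=9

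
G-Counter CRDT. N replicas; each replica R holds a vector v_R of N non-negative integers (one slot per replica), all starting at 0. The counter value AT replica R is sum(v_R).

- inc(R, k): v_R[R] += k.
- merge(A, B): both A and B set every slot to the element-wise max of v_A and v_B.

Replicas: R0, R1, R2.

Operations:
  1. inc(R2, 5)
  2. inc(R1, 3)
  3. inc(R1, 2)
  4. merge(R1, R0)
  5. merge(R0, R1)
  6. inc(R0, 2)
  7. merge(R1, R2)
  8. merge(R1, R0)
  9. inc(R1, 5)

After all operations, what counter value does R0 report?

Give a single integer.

Answer: 12

Derivation:
Op 1: inc R2 by 5 -> R2=(0,0,5) value=5
Op 2: inc R1 by 3 -> R1=(0,3,0) value=3
Op 3: inc R1 by 2 -> R1=(0,5,0) value=5
Op 4: merge R1<->R0 -> R1=(0,5,0) R0=(0,5,0)
Op 5: merge R0<->R1 -> R0=(0,5,0) R1=(0,5,0)
Op 6: inc R0 by 2 -> R0=(2,5,0) value=7
Op 7: merge R1<->R2 -> R1=(0,5,5) R2=(0,5,5)
Op 8: merge R1<->R0 -> R1=(2,5,5) R0=(2,5,5)
Op 9: inc R1 by 5 -> R1=(2,10,5) value=17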